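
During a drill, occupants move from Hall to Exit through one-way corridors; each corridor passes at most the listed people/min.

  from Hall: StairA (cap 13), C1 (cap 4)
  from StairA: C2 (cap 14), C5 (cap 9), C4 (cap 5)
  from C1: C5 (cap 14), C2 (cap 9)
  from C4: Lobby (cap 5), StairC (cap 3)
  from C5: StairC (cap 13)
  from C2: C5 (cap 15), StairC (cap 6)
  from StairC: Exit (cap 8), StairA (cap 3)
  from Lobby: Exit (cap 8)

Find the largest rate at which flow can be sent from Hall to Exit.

13

Augment Hall→StairA→C4→StairC→Exit: bottleneck 3, flow now 3.
Augment Hall→StairA→C4→Lobby→Exit: bottleneck 2, flow now 5.
Augment Hall→StairA→C5→StairC→Exit: bottleneck 5, flow now 10.
Augment Hall→StairA→C5→StairC→C4→Lobby→Exit: bottleneck 3, flow now 13. (uses reverse residual edge)
No augmenting path remains; maximum flow = 13.
In the residual graph, reachable from Hall: {Hall, StairA, C1, C5, C2, StairC}.
Min-cut edges: StairA→C4 (5), StairC→Exit (8); capacity 5 + 8 = 13.
This cut is saturated, so no flow can exceed 13.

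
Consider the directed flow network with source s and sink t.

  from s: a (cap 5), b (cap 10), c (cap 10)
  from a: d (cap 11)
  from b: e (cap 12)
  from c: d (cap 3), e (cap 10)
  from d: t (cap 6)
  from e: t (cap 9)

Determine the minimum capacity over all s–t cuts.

15

Augment s→a→d→t: bottleneck 5, flow now 5.
Augment s→b→e→t: bottleneck 9, flow now 14.
Augment s→c→d→t: bottleneck 1, flow now 15.
No augmenting path remains; maximum flow = 15.
By max-flow min-cut, the minimum cut capacity equals the max flow.
In the residual graph, reachable from s: {s, a, b, c, d, e}.
Min-cut edges: d→t (6), e→t (9); capacity 6 + 9 = 15.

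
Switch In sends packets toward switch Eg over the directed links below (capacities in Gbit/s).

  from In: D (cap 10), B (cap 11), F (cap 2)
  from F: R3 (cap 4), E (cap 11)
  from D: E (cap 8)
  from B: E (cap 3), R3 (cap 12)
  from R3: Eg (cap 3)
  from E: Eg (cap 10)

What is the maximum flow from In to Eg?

13

Augment In→F→R3→Eg: bottleneck 2, flow now 2.
Augment In→D→E→Eg: bottleneck 8, flow now 10.
Augment In→B→R3→Eg: bottleneck 1, flow now 11.
Augment In→B→E→Eg: bottleneck 2, flow now 13.
No augmenting path remains; maximum flow = 13.
In the residual graph, reachable from In: {In, F, D, B, R3, E}.
Min-cut edges: R3→Eg (3), E→Eg (10); capacity 3 + 10 = 13.
This cut is saturated, so no flow can exceed 13.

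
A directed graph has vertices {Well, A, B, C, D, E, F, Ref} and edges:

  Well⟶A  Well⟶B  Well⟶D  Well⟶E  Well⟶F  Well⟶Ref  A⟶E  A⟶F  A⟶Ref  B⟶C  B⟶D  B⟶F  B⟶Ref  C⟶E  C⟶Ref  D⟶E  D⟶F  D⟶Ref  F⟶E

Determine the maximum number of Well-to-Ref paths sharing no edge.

4

Assign every edge capacity 1; by Menger, the answer equals the max flow.
Path Well→Ref (+1); total 1.
Path Well→A→Ref (+1); total 2.
Path Well→B→Ref (+1); total 3.
Path Well→D→Ref (+1); total 4.
No residual Well→Ref path; max flow = 4.
Certifying cut of size 4: {Well→A, Well→B, Well→D, Well→Ref}.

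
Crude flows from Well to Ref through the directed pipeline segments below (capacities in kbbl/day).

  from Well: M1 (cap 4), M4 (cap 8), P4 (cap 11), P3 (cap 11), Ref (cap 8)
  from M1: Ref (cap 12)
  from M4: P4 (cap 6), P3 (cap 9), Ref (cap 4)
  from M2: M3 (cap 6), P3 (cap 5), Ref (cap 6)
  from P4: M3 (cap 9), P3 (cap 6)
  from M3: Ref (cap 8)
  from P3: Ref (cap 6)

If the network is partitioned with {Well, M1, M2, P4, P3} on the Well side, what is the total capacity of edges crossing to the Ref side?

55

Edges leaving {Well, M1, M2, P4, P3}: Well→M4 (8), Well→Ref (8), M1→Ref (12), M2→M3 (6), M2→Ref (6), P4→M3 (9), P3→Ref (6).
Cut capacity = 8 + 8 + 12 + 6 + 6 + 9 + 6 = 55.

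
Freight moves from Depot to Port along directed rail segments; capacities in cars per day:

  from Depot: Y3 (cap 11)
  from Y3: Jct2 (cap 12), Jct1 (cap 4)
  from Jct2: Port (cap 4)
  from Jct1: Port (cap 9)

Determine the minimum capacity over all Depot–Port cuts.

8

Augment Depot→Y3→Jct2→Port: bottleneck 4, flow now 4.
Augment Depot→Y3→Jct1→Port: bottleneck 4, flow now 8.
No augmenting path remains; maximum flow = 8.
By max-flow min-cut, the minimum cut capacity equals the max flow.
In the residual graph, reachable from Depot: {Depot, Y3, Jct2}.
Min-cut edges: Y3→Jct1 (4), Jct2→Port (4); capacity 4 + 4 = 8.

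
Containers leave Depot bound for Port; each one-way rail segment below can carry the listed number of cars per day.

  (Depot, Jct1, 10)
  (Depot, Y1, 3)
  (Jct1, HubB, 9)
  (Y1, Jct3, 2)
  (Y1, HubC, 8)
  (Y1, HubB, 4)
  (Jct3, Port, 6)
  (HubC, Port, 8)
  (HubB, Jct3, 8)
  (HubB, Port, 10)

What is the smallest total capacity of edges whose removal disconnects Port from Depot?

12

Augment Depot→Jct1→HubB→Port: bottleneck 9, flow now 9.
Augment Depot→Y1→Jct3→Port: bottleneck 2, flow now 11.
Augment Depot→Y1→HubC→Port: bottleneck 1, flow now 12.
No augmenting path remains; maximum flow = 12.
By max-flow min-cut, the minimum cut capacity equals the max flow.
In the residual graph, reachable from Depot: {Depot, Jct1}.
Min-cut edges: Depot→Y1 (3), Jct1→HubB (9); capacity 3 + 9 = 12.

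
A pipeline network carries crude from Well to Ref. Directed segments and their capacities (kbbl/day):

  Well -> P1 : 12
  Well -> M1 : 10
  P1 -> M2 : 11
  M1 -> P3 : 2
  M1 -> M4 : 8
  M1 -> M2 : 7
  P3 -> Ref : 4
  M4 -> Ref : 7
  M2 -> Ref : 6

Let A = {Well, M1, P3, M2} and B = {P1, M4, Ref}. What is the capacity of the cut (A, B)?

Edges leaving {Well, M1, P3, M2}: Well→P1 (12), M1→M4 (8), P3→Ref (4), M2→Ref (6).
Cut capacity = 12 + 8 + 4 + 6 = 30.

30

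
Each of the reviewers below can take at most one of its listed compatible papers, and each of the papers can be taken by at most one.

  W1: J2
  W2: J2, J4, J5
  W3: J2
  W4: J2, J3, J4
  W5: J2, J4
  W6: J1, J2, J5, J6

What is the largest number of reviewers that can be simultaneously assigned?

Unit-capacity flow: source→left, listed edges, right→sink; max matching = max flow.
Augmenting path W1→J2 (+1); matched 1.
Augmenting path W2→J4 (+1); matched 2.
Augmenting path W4→J3 (+1); matched 3.
Augmenting path W6→J1 (+1); matched 4.
Augmenting path W5→J4→W2→J5 (+1); matched 5.
No augmenting path remains; maximum matching = 5.
König certificate: {W2, W4, W5, W6, J2} is a vertex cover of size 5 (every listed pair touches it), so no matching can be larger.

5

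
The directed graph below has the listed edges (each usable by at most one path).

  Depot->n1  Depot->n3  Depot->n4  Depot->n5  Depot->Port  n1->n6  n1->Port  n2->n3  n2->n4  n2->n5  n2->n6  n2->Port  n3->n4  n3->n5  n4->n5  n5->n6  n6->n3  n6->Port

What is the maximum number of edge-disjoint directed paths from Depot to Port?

3

Assign every edge capacity 1; by Menger, the answer equals the max flow.
Path Depot→Port (+1); total 1.
Path Depot→n1→Port (+1); total 2.
Path Depot→n5→n6→Port (+1); total 3.
No residual Depot→Port path; max flow = 3.
Certifying cut of size 3: {Depot→Port, Depot→n1, n5→n6}.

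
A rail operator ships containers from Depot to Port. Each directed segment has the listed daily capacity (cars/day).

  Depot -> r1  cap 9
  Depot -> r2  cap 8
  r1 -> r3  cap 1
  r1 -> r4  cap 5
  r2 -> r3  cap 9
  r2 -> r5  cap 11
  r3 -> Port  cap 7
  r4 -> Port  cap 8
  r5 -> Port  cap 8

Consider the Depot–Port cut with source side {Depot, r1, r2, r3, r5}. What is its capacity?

20

Edges leaving {Depot, r1, r2, r3, r5}: r1→r4 (5), r3→Port (7), r5→Port (8).
Cut capacity = 5 + 7 + 8 = 20.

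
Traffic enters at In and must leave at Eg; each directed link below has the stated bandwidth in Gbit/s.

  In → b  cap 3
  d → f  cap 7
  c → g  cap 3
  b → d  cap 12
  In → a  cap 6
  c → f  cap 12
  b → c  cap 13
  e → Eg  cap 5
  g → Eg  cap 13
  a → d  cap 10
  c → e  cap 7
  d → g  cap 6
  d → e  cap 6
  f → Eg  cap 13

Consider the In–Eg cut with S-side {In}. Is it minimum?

Given cut capacity: 6 + 3 = 9.
Augment In→a→d→e→Eg: bottleneck 5, flow now 5.
Augment In→a→d→f→Eg: bottleneck 1, flow now 6.
Augment In→b→c→f→Eg: bottleneck 3, flow now 9.
No augmenting path remains; maximum flow = 9.
Cut capacity 9 equals the max flow, so it is a minimum cut.

Yes — it is a minimum cut (capacity 9).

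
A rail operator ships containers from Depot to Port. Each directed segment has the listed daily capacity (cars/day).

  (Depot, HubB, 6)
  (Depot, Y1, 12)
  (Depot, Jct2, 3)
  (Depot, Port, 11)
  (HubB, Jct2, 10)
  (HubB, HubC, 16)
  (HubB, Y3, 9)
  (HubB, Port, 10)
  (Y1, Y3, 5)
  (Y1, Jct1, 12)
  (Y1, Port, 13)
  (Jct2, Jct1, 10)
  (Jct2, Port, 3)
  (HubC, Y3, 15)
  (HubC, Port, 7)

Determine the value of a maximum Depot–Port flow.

32

Augment Depot→Port: bottleneck 11, flow now 11.
Augment Depot→HubB→Port: bottleneck 6, flow now 17.
Augment Depot→Y1→Port: bottleneck 12, flow now 29.
Augment Depot→Jct2→Port: bottleneck 3, flow now 32.
No augmenting path remains; maximum flow = 32.
In the residual graph, reachable from Depot: {Depot}.
Min-cut edges: Depot→HubB (6), Depot→Y1 (12), Depot→Jct2 (3), Depot→Port (11); capacity 6 + 12 + 3 + 11 = 32.
This cut is saturated, so no flow can exceed 32.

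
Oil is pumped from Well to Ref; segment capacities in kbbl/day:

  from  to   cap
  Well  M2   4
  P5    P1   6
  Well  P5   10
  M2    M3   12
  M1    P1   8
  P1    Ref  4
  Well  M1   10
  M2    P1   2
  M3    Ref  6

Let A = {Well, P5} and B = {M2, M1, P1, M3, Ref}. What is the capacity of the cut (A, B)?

Edges leaving {Well, P5}: Well→M2 (4), Well→M1 (10), P5→P1 (6).
Cut capacity = 4 + 10 + 6 = 20.

20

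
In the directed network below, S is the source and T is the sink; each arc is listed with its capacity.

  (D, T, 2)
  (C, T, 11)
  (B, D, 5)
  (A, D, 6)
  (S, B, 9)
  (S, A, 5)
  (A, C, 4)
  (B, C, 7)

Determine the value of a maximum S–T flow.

Augment S→A→C→T: bottleneck 4, flow now 4.
Augment S→A→D→T: bottleneck 1, flow now 5.
Augment S→B→C→T: bottleneck 7, flow now 12.
Augment S→B→D→T: bottleneck 1, flow now 13.
No augmenting path remains; maximum flow = 13.
In the residual graph, reachable from S: {S, A, B, D}.
Min-cut edges: A→C (4), B→C (7), D→T (2); capacity 4 + 7 + 2 = 13.
This cut is saturated, so no flow can exceed 13.

13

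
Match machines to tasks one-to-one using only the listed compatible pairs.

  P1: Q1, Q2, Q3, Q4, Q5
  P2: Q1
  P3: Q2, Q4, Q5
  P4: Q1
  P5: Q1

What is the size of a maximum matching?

3

Unit-capacity flow: source→left, listed edges, right→sink; max matching = max flow.
Augmenting path P1→Q1 (+1); matched 1.
Augmenting path P3→Q2 (+1); matched 2.
Augmenting path P2→Q1→P1→Q3 (+1); matched 3.
No augmenting path remains; maximum matching = 3.
König certificate: {P1, P3, Q1} is a vertex cover of size 3 (every listed pair touches it), so no matching can be larger.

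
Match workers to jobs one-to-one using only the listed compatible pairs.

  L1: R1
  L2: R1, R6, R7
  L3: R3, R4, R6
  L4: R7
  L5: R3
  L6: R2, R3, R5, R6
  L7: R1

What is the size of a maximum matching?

6

Unit-capacity flow: source→left, listed edges, right→sink; max matching = max flow.
Augmenting path L1→R1 (+1); matched 1.
Augmenting path L2→R6 (+1); matched 2.
Augmenting path L3→R3 (+1); matched 3.
Augmenting path L4→R7 (+1); matched 4.
Augmenting path L6→R2 (+1); matched 5.
Augmenting path L5→R3→L3→R4 (+1); matched 6.
No augmenting path remains; maximum matching = 6.
König certificate: {L2, L3, L4, L5, L6, R1} is a vertex cover of size 6 (every listed pair touches it), so no matching can be larger.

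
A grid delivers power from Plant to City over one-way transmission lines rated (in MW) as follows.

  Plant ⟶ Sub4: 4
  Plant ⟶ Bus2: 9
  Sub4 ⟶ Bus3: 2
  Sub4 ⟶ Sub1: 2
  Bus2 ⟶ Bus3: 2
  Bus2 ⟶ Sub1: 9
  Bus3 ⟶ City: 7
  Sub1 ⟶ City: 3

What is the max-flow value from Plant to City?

7

Augment Plant→Sub4→Bus3→City: bottleneck 2, flow now 2.
Augment Plant→Sub4→Sub1→City: bottleneck 2, flow now 4.
Augment Plant→Bus2→Bus3→City: bottleneck 2, flow now 6.
Augment Plant→Bus2→Sub1→City: bottleneck 1, flow now 7.
No augmenting path remains; maximum flow = 7.
In the residual graph, reachable from Plant: {Plant, Sub4, Bus2, Sub1}.
Min-cut edges: Sub4→Bus3 (2), Bus2→Bus3 (2), Sub1→City (3); capacity 2 + 2 + 3 = 7.
This cut is saturated, so no flow can exceed 7.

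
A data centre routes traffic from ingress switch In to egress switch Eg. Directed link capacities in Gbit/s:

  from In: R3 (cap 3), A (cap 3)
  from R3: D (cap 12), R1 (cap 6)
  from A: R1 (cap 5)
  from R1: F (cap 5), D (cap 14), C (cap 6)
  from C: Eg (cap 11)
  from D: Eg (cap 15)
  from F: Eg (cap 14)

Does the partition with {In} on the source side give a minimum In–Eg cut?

Yes — it is a minimum cut (capacity 6).

Given cut capacity: 3 + 3 = 6.
Augment In→R3→D→Eg: bottleneck 3, flow now 3.
Augment In→A→R1→C→Eg: bottleneck 3, flow now 6.
No augmenting path remains; maximum flow = 6.
Cut capacity 6 equals the max flow, so it is a minimum cut.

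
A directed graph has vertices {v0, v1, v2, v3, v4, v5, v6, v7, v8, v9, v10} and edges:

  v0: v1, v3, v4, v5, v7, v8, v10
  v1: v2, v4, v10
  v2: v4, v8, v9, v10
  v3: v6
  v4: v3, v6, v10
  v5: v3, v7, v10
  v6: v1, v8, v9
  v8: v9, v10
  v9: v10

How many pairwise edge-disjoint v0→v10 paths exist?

Assign every edge capacity 1; by Menger, the answer equals the max flow.
Path v0→v10 (+1); total 1.
Path v0→v1→v10 (+1); total 2.
Path v0→v4→v10 (+1); total 3.
Path v0→v5→v10 (+1); total 4.
Path v0→v8→v10 (+1); total 5.
Path v0→v3→v6→v9→v10 (+1); total 6.
No residual v0→v10 path; max flow = 6.
Certifying cut of size 6: {v0→v1, v0→v10, v0→v3, v0→v4, v0→v5, v0→v8}.

6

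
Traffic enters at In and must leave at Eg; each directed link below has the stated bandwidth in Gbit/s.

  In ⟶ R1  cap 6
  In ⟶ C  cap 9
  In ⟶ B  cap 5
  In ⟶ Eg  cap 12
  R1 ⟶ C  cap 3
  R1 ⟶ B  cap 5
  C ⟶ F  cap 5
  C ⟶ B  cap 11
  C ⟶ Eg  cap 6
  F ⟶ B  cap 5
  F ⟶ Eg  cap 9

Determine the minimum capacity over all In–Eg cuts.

Augment In→Eg: bottleneck 12, flow now 12.
Augment In→C→Eg: bottleneck 6, flow now 18.
Augment In→C→F→Eg: bottleneck 3, flow now 21.
Augment In→R1→C→F→Eg: bottleneck 2, flow now 23.
No augmenting path remains; maximum flow = 23.
By max-flow min-cut, the minimum cut capacity equals the max flow.
In the residual graph, reachable from In: {In, R1, C, B}.
Min-cut edges: In→Eg (12), C→F (5), C→Eg (6); capacity 12 + 5 + 6 = 23.

23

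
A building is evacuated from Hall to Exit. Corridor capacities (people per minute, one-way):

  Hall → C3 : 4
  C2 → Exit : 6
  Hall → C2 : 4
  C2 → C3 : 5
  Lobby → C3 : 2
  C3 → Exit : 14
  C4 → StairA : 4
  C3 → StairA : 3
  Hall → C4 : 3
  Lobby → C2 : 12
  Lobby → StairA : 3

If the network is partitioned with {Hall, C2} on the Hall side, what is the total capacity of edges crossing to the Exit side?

18

Edges leaving {Hall, C2}: Hall→C3 (4), Hall→C4 (3), C2→C3 (5), C2→Exit (6).
Cut capacity = 4 + 3 + 5 + 6 = 18.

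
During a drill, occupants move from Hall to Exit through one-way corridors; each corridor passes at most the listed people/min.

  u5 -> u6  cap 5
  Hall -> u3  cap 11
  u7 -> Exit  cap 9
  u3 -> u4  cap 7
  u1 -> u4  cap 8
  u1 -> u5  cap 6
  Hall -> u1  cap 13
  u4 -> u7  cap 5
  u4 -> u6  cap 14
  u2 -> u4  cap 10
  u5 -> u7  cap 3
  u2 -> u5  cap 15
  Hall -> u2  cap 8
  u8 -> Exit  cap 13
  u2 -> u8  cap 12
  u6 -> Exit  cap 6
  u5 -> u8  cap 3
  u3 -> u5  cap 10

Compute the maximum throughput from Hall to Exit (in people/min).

Augment Hall→u2→u8→Exit: bottleneck 8, flow now 8.
Augment Hall→u1→u4→u6→Exit: bottleneck 6, flow now 14.
Augment Hall→u1→u4→u7→Exit: bottleneck 2, flow now 16.
Augment Hall→u1→u5→u7→Exit: bottleneck 3, flow now 19.
Augment Hall→u1→u5→u8→Exit: bottleneck 2, flow now 21.
Augment Hall→u3→u4→u7→Exit: bottleneck 3, flow now 24.
Augment Hall→u3→u5→u8→Exit: bottleneck 1, flow now 25.
No augmenting path remains; maximum flow = 25.
In the residual graph, reachable from Hall: {Hall, u1, u3, u4, u5, u6}.
Min-cut edges: Hall→u2 (8), u4→u7 (5), u5→u7 (3), u5→u8 (3), u6→Exit (6); capacity 8 + 5 + 3 + 3 + 6 = 25.
This cut is saturated, so no flow can exceed 25.

25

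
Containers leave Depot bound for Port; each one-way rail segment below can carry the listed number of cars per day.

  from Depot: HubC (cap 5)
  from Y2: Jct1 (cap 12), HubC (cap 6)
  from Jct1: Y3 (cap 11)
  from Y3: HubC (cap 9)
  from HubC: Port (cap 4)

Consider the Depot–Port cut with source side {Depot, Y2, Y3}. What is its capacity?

32

Edges leaving {Depot, Y2, Y3}: Depot→HubC (5), Y2→Jct1 (12), Y2→HubC (6), Y3→HubC (9).
Cut capacity = 5 + 12 + 6 + 9 = 32.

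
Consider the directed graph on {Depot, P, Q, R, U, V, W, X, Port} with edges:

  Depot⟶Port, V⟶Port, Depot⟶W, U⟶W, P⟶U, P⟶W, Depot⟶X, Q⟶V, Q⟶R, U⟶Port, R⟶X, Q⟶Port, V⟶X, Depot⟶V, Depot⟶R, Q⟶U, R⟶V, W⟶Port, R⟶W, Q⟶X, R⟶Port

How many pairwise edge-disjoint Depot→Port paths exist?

Assign every edge capacity 1; by Menger, the answer equals the max flow.
Path Depot→Port (+1); total 1.
Path Depot→R→Port (+1); total 2.
Path Depot→V→Port (+1); total 3.
Path Depot→W→Port (+1); total 4.
No residual Depot→Port path; max flow = 4.
Certifying cut of size 4: {Depot→Port, Depot→R, Depot→V, Depot→W}.

4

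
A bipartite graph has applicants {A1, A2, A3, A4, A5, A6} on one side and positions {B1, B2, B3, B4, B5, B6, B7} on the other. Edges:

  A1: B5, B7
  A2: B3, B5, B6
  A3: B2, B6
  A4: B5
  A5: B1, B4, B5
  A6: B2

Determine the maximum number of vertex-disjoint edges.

Unit-capacity flow: source→left, listed edges, right→sink; max matching = max flow.
Augmenting path A1→B5 (+1); matched 1.
Augmenting path A2→B3 (+1); matched 2.
Augmenting path A3→B2 (+1); matched 3.
Augmenting path A5→B1 (+1); matched 4.
Augmenting path A4→B5→A1→B7 (+1); matched 5.
Augmenting path A6→B2→A3→B6 (+1); matched 6.
No augmenting path remains; maximum matching = 6.
König certificate: {A1, A2, A3, A4, A5, A6} is a vertex cover of size 6 (every listed pair touches it), so no matching can be larger.

6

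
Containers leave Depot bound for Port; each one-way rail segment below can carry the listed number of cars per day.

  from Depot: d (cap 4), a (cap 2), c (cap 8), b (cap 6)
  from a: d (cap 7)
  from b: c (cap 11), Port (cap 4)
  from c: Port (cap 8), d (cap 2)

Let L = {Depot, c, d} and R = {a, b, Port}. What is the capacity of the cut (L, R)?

16

Edges leaving {Depot, c, d}: Depot→a (2), Depot→b (6), c→Port (8).
Cut capacity = 2 + 6 + 8 = 16.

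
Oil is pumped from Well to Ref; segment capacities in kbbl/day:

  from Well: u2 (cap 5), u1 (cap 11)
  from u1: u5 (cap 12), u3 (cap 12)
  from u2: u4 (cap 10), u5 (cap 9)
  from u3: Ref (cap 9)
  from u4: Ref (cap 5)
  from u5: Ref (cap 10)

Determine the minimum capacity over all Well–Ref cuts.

Augment Well→u1→u3→Ref: bottleneck 9, flow now 9.
Augment Well→u1→u5→Ref: bottleneck 2, flow now 11.
Augment Well→u2→u4→Ref: bottleneck 5, flow now 16.
No augmenting path remains; maximum flow = 16.
By max-flow min-cut, the minimum cut capacity equals the max flow.
In the residual graph, reachable from Well: {Well}.
Min-cut edges: Well→u1 (11), Well→u2 (5); capacity 11 + 5 = 16.

16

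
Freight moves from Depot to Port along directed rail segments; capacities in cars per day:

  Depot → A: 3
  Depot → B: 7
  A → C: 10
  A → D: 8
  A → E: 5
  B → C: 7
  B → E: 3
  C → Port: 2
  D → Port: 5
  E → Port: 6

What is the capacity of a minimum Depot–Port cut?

8

Augment Depot→A→C→Port: bottleneck 2, flow now 2.
Augment Depot→A→D→Port: bottleneck 1, flow now 3.
Augment Depot→B→E→Port: bottleneck 3, flow now 6.
Augment Depot→B→C→A→D→Port: bottleneck 2, flow now 8. (uses reverse residual edge)
No augmenting path remains; maximum flow = 8.
By max-flow min-cut, the minimum cut capacity equals the max flow.
In the residual graph, reachable from Depot: {Depot, B, C}.
Min-cut edges: Depot→A (3), B→E (3), C→Port (2); capacity 3 + 3 + 2 = 8.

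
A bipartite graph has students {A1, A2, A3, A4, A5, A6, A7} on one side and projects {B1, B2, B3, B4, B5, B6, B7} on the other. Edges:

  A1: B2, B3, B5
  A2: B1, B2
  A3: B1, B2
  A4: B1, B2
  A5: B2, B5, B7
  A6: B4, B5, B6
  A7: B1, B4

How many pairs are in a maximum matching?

6

Unit-capacity flow: source→left, listed edges, right→sink; max matching = max flow.
Augmenting path A1→B2 (+1); matched 1.
Augmenting path A2→B1 (+1); matched 2.
Augmenting path A5→B5 (+1); matched 3.
Augmenting path A6→B4 (+1); matched 4.
Augmenting path A3→B2→A1→B3 (+1); matched 5.
Augmenting path A7→B4→A6→B6 (+1); matched 6.
No augmenting path remains; maximum matching = 6.
König certificate: {A1, A5, A6, A7, B1, B2} is a vertex cover of size 6 (every listed pair touches it), so no matching can be larger.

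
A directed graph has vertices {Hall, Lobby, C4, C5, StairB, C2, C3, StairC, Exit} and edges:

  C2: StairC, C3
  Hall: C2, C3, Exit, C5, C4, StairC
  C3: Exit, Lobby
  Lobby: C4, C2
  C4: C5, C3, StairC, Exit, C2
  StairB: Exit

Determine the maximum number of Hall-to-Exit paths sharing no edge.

3

Assign every edge capacity 1; by Menger, the answer equals the max flow.
Path Hall→Exit (+1); total 1.
Path Hall→C4→Exit (+1); total 2.
Path Hall→C3→Exit (+1); total 3.
No residual Hall→Exit path; max flow = 3.
Certifying cut of size 3: {C3→Exit, C4→Exit, Hall→Exit}.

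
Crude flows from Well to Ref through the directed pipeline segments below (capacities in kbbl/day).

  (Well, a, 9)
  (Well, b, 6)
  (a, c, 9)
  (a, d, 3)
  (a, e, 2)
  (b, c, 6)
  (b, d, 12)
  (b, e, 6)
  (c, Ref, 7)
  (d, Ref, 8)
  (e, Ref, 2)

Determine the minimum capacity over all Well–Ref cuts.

15

Augment Well→a→c→Ref: bottleneck 7, flow now 7.
Augment Well→a→d→Ref: bottleneck 2, flow now 9.
Augment Well→b→d→Ref: bottleneck 6, flow now 15.
No augmenting path remains; maximum flow = 15.
By max-flow min-cut, the minimum cut capacity equals the max flow.
In the residual graph, reachable from Well: {Well}.
Min-cut edges: Well→a (9), Well→b (6); capacity 9 + 6 = 15.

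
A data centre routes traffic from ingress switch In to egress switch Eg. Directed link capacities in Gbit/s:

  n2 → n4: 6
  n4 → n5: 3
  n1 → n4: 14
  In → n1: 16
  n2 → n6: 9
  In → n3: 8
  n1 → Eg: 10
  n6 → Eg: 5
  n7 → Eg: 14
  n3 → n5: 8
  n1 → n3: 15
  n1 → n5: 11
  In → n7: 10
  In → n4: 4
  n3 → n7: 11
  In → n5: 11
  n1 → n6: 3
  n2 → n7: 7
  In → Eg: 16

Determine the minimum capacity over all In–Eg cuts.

43

Augment In→Eg: bottleneck 16, flow now 16.
Augment In→n1→Eg: bottleneck 10, flow now 26.
Augment In→n7→Eg: bottleneck 10, flow now 36.
Augment In→n1→n6→Eg: bottleneck 3, flow now 39.
Augment In→n3→n7→Eg: bottleneck 4, flow now 43.
No augmenting path remains; maximum flow = 43.
By max-flow min-cut, the minimum cut capacity equals the max flow.
In the residual graph, reachable from In: {In, n1, n3, n4, n5, n7}.
Min-cut edges: In→Eg (16), n1→n6 (3), n1→Eg (10), n7→Eg (14); capacity 16 + 3 + 10 + 14 = 43.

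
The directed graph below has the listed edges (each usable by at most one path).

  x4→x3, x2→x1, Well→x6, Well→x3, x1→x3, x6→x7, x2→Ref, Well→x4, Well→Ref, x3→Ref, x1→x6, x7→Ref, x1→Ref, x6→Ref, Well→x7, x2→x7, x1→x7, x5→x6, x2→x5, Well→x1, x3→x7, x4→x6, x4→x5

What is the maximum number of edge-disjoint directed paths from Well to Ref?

Assign every edge capacity 1; by Menger, the answer equals the max flow.
Path Well→Ref (+1); total 1.
Path Well→x1→Ref (+1); total 2.
Path Well→x3→Ref (+1); total 3.
Path Well→x6→Ref (+1); total 4.
Path Well→x7→Ref (+1); total 5.
No residual Well→Ref path; max flow = 5.
Certifying cut of size 5: {Well→Ref, Well→x1, x3→Ref, x6→Ref, x7→Ref}.

5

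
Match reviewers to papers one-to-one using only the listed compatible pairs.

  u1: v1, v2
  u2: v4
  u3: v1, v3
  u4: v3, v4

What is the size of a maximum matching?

4

Unit-capacity flow: source→left, listed edges, right→sink; max matching = max flow.
Augmenting path u1→v1 (+1); matched 1.
Augmenting path u2→v4 (+1); matched 2.
Augmenting path u3→v3 (+1); matched 3.
Augmenting path u4→v3→u3→v1→u1→v2 (+1); matched 4.
No augmenting path remains; maximum matching = 4.
König certificate: {u1, u2, u3, u4} is a vertex cover of size 4 (every listed pair touches it), so no matching can be larger.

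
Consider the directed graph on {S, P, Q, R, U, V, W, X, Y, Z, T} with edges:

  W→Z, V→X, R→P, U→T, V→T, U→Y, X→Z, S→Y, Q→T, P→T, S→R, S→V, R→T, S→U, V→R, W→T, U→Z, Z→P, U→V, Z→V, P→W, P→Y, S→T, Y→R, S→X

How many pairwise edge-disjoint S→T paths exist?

Assign every edge capacity 1; by Menger, the answer equals the max flow.
Path S→T (+1); total 1.
Path S→R→T (+1); total 2.
Path S→U→T (+1); total 3.
Path S→V→T (+1); total 4.
Path S→X→Z→P→T (+1); total 5.
Path S→Y→R→P→W→T (+1); total 6.
No residual S→T path; max flow = 6.
Certifying cut of size 6: {S→R, S→T, S→U, S→V, S→X, S→Y}.

6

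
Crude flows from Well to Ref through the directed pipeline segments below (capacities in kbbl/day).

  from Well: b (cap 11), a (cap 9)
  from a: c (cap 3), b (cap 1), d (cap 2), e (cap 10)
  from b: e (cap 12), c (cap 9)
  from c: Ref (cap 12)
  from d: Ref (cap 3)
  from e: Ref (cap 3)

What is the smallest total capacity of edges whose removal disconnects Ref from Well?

Augment Well→a→c→Ref: bottleneck 3, flow now 3.
Augment Well→a→d→Ref: bottleneck 2, flow now 5.
Augment Well→a→e→Ref: bottleneck 3, flow now 8.
Augment Well→b→c→Ref: bottleneck 9, flow now 17.
No augmenting path remains; maximum flow = 17.
By max-flow min-cut, the minimum cut capacity equals the max flow.
In the residual graph, reachable from Well: {Well, a, b, e}.
Min-cut edges: a→c (3), a→d (2), b→c (9), e→Ref (3); capacity 3 + 2 + 9 + 3 = 17.

17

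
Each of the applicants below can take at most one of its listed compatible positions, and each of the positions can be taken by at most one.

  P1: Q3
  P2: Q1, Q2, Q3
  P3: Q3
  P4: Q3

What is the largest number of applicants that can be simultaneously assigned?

Unit-capacity flow: source→left, listed edges, right→sink; max matching = max flow.
Augmenting path P1→Q3 (+1); matched 1.
Augmenting path P2→Q1 (+1); matched 2.
No augmenting path remains; maximum matching = 2.
König certificate: {P2, Q3} is a vertex cover of size 2 (every listed pair touches it), so no matching can be larger.

2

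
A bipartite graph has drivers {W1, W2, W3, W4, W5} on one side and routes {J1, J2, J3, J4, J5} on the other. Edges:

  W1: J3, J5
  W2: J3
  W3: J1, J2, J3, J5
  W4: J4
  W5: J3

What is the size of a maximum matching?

Unit-capacity flow: source→left, listed edges, right→sink; max matching = max flow.
Augmenting path W1→J3 (+1); matched 1.
Augmenting path W3→J1 (+1); matched 2.
Augmenting path W4→J4 (+1); matched 3.
Augmenting path W2→J3→W1→J5 (+1); matched 4.
No augmenting path remains; maximum matching = 4.
König certificate: {W1, W3, W4, J3} is a vertex cover of size 4 (every listed pair touches it), so no matching can be larger.

4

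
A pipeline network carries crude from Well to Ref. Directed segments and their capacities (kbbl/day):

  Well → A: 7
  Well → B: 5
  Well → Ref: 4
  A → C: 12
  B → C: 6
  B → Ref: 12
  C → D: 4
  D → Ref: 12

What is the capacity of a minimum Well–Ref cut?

13

Augment Well→Ref: bottleneck 4, flow now 4.
Augment Well→B→Ref: bottleneck 5, flow now 9.
Augment Well→A→C→D→Ref: bottleneck 4, flow now 13.
No augmenting path remains; maximum flow = 13.
By max-flow min-cut, the minimum cut capacity equals the max flow.
In the residual graph, reachable from Well: {Well, A, C}.
Min-cut edges: Well→B (5), Well→Ref (4), C→D (4); capacity 5 + 4 + 4 = 13.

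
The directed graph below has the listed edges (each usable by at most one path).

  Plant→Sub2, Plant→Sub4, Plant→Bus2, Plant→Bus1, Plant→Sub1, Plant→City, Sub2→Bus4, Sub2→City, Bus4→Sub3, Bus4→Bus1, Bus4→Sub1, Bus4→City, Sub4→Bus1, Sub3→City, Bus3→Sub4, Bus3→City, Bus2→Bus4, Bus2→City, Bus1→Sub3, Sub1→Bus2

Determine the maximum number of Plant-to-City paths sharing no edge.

Assign every edge capacity 1; by Menger, the answer equals the max flow.
Path Plant→City (+1); total 1.
Path Plant→Sub2→City (+1); total 2.
Path Plant→Bus2→City (+1); total 3.
Path Plant→Bus1→Sub3→City (+1); total 4.
Path Plant→Sub1→Bus2→Bus4→City (+1); total 5.
No residual Plant→City path; max flow = 5.
Certifying cut of size 5: {Bus1→Sub3, Plant→Bus2, Plant→City, Plant→Sub1, Plant→Sub2}.

5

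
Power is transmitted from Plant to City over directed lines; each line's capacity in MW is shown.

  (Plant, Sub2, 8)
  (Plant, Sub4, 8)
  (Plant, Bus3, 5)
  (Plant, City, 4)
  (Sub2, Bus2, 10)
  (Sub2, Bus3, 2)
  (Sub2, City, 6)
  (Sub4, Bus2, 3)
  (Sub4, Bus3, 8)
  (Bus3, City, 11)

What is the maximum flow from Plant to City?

21

Augment Plant→City: bottleneck 4, flow now 4.
Augment Plant→Sub2→City: bottleneck 6, flow now 10.
Augment Plant→Bus3→City: bottleneck 5, flow now 15.
Augment Plant→Sub2→Bus3→City: bottleneck 2, flow now 17.
Augment Plant→Sub4→Bus3→City: bottleneck 4, flow now 21.
No augmenting path remains; maximum flow = 21.
In the residual graph, reachable from Plant: {Plant, Sub2, Sub4, Bus2, Bus3}.
Min-cut edges: Plant→City (4), Sub2→City (6), Bus3→City (11); capacity 4 + 6 + 11 = 21.
This cut is saturated, so no flow can exceed 21.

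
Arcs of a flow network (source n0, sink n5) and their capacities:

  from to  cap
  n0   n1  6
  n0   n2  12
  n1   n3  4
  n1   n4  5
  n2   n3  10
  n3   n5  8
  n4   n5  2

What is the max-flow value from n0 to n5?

Augment n0→n1→n3→n5: bottleneck 4, flow now 4.
Augment n0→n1→n4→n5: bottleneck 2, flow now 6.
Augment n0→n2→n3→n5: bottleneck 4, flow now 10.
No augmenting path remains; maximum flow = 10.
In the residual graph, reachable from n0: {n0, n1, n2, n3, n4}.
Min-cut edges: n3→n5 (8), n4→n5 (2); capacity 8 + 2 = 10.
This cut is saturated, so no flow can exceed 10.

10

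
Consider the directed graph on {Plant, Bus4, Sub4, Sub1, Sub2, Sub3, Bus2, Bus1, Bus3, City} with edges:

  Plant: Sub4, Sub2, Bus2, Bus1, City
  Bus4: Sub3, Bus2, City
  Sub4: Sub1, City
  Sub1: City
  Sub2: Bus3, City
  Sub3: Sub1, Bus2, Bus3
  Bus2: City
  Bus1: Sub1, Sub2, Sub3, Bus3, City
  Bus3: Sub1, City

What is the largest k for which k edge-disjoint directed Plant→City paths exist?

5

Assign every edge capacity 1; by Menger, the answer equals the max flow.
Path Plant→City (+1); total 1.
Path Plant→Sub4→City (+1); total 2.
Path Plant→Sub2→City (+1); total 3.
Path Plant→Bus2→City (+1); total 4.
Path Plant→Bus1→City (+1); total 5.
No residual Plant→City path; max flow = 5.
Certifying cut of size 5: {Plant→Bus1, Plant→Bus2, Plant→City, Plant→Sub2, Plant→Sub4}.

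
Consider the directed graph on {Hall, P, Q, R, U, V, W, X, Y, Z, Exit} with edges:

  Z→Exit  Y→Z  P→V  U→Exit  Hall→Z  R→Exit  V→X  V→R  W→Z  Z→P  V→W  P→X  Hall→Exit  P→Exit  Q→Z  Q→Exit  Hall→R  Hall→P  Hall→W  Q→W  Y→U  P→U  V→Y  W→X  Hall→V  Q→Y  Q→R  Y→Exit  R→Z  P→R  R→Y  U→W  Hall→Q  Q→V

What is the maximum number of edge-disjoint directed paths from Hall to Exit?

Assign every edge capacity 1; by Menger, the answer equals the max flow.
Path Hall→Exit (+1); total 1.
Path Hall→P→Exit (+1); total 2.
Path Hall→Q→Exit (+1); total 3.
Path Hall→R→Exit (+1); total 4.
Path Hall→Z→Exit (+1); total 5.
Path Hall→V→Y→Exit (+1); total 6.
Path Hall→W→Z→P→U→Exit (+1); total 7.
No residual Hall→Exit path; max flow = 7.
Certifying cut of size 7: {Hall→Exit, Hall→P, Hall→Q, Hall→R, Hall→V, Hall→W, Hall→Z}.

7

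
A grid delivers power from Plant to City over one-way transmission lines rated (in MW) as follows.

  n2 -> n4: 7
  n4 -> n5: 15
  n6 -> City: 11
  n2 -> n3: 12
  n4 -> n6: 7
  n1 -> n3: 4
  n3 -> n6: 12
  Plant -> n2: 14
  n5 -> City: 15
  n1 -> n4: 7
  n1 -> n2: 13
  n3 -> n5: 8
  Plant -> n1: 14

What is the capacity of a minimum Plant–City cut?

Augment Plant→n1→n3→n5→City: bottleneck 4, flow now 4.
Augment Plant→n1→n4→n5→City: bottleneck 7, flow now 11.
Augment Plant→n2→n3→n5→City: bottleneck 4, flow now 15.
Augment Plant→n2→n3→n6→City: bottleneck 8, flow now 23.
Augment Plant→n2→n4→n6→City: bottleneck 2, flow now 25.
Augment Plant→n1→n2→n4→n6→City: bottleneck 1, flow now 26.
No augmenting path remains; maximum flow = 26.
By max-flow min-cut, the minimum cut capacity equals the max flow.
In the residual graph, reachable from Plant: {Plant, n1, n2, n3, n4, n5, n6}.
Min-cut edges: n5→City (15), n6→City (11); capacity 15 + 11 = 26.

26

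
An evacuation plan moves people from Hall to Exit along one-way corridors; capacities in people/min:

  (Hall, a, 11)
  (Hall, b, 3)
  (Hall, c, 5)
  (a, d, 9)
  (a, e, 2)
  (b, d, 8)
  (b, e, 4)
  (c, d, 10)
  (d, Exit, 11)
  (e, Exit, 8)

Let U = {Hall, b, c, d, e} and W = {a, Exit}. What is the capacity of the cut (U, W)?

Edges leaving {Hall, b, c, d, e}: Hall→a (11), d→Exit (11), e→Exit (8).
Cut capacity = 11 + 11 + 8 = 30.

30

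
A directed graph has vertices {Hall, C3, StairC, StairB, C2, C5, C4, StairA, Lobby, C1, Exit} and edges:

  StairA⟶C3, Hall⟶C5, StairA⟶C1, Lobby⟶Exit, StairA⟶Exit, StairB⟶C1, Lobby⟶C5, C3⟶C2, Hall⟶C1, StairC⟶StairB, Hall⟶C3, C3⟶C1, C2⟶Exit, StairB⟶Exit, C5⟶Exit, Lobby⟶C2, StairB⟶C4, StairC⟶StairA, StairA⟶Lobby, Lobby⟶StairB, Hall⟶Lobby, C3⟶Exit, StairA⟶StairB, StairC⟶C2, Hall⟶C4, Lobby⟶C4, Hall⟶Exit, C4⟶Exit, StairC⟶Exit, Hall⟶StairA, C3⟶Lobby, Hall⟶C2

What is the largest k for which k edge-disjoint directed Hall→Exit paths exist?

Assign every edge capacity 1; by Menger, the answer equals the max flow.
Path Hall→Exit (+1); total 1.
Path Hall→C3→Exit (+1); total 2.
Path Hall→C2→Exit (+1); total 3.
Path Hall→C5→Exit (+1); total 4.
Path Hall→C4→Exit (+1); total 5.
Path Hall→StairA→Exit (+1); total 6.
Path Hall→Lobby→Exit (+1); total 7.
No residual Hall→Exit path; max flow = 7.
Certifying cut of size 7: {Hall→C2, Hall→C3, Hall→C4, Hall→C5, Hall→Exit, Hall→Lobby, Hall→StairA}.

7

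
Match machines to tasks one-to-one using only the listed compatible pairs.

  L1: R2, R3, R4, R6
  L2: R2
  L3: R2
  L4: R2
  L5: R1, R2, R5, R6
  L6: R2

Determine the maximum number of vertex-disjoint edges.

3

Unit-capacity flow: source→left, listed edges, right→sink; max matching = max flow.
Augmenting path L1→R2 (+1); matched 1.
Augmenting path L5→R1 (+1); matched 2.
Augmenting path L2→R2→L1→R3 (+1); matched 3.
No augmenting path remains; maximum matching = 3.
König certificate: {L1, L5, R2} is a vertex cover of size 3 (every listed pair touches it), so no matching can be larger.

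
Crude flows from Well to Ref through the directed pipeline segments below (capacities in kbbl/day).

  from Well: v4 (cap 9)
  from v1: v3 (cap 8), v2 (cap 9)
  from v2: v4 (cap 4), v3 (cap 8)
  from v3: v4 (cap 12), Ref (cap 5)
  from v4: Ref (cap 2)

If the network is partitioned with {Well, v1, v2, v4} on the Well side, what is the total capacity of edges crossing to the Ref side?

18

Edges leaving {Well, v1, v2, v4}: v1→v3 (8), v2→v3 (8), v4→Ref (2).
Cut capacity = 8 + 8 + 2 = 18.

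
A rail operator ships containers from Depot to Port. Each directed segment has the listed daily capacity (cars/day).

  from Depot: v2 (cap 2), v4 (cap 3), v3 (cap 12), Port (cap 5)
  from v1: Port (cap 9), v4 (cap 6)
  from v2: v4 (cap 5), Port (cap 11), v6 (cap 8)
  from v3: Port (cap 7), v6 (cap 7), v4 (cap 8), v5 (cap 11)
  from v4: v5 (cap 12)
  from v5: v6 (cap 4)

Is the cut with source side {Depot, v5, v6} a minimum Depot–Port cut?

Given cut capacity: 2 + 12 + 3 + 5 = 22.
Augment Depot→Port: bottleneck 5, flow now 5.
Augment Depot→v2→Port: bottleneck 2, flow now 7.
Augment Depot→v3→Port: bottleneck 7, flow now 14.
No augmenting path remains; maximum flow = 14.
In the residual graph, reachable from Depot: {Depot, v3, v4, v5, v6}.
Min-cut edges: Depot→v2 (2), Depot→Port (5), v3→Port (7); capacity 2 + 5 + 7 = 14.
Cut capacity 22 exceeds the max flow 14, so it is not minimum.

No — its capacity is 22, but the minimum cut has capacity 14.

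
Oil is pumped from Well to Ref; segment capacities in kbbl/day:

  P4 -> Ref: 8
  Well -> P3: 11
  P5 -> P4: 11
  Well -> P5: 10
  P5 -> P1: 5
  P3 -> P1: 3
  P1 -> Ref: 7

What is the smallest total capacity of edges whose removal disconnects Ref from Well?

13

Augment Well→P3→P1→Ref: bottleneck 3, flow now 3.
Augment Well→P5→P4→Ref: bottleneck 8, flow now 11.
Augment Well→P5→P1→Ref: bottleneck 2, flow now 13.
No augmenting path remains; maximum flow = 13.
By max-flow min-cut, the minimum cut capacity equals the max flow.
In the residual graph, reachable from Well: {Well, P3}.
Min-cut edges: Well→P5 (10), P3→P1 (3); capacity 10 + 3 = 13.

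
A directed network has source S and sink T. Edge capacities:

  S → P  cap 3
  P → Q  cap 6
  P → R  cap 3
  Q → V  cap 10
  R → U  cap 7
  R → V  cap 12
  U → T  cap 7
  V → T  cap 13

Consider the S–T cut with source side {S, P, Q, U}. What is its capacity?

Edges leaving {S, P, Q, U}: P→R (3), Q→V (10), U→T (7).
Cut capacity = 3 + 10 + 7 = 20.

20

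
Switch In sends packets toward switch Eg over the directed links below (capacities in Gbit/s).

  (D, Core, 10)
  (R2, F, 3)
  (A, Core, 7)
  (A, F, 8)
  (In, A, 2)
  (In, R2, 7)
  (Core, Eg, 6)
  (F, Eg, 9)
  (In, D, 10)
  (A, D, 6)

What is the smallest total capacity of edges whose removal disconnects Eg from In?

11

Augment In→A→Core→Eg: bottleneck 2, flow now 2.
Augment In→D→Core→Eg: bottleneck 4, flow now 6.
Augment In→R2→F→Eg: bottleneck 3, flow now 9.
Augment In→D→Core→A→F→Eg: bottleneck 2, flow now 11. (uses reverse residual edge)
No augmenting path remains; maximum flow = 11.
By max-flow min-cut, the minimum cut capacity equals the max flow.
In the residual graph, reachable from In: {In, D, R2, Core}.
Min-cut edges: In→A (2), R2→F (3), Core→Eg (6); capacity 2 + 3 + 6 = 11.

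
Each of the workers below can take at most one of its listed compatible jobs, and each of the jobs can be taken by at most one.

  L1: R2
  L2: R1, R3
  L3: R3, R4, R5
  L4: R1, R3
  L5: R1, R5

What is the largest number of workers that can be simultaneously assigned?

Unit-capacity flow: source→left, listed edges, right→sink; max matching = max flow.
Augmenting path L1→R2 (+1); matched 1.
Augmenting path L2→R1 (+1); matched 2.
Augmenting path L3→R3 (+1); matched 3.
Augmenting path L5→R5 (+1); matched 4.
Augmenting path L4→R3→L3→R4 (+1); matched 5.
No augmenting path remains; maximum matching = 5.
König certificate: {L1, L2, L3, L4, L5} is a vertex cover of size 5 (every listed pair touches it), so no matching can be larger.

5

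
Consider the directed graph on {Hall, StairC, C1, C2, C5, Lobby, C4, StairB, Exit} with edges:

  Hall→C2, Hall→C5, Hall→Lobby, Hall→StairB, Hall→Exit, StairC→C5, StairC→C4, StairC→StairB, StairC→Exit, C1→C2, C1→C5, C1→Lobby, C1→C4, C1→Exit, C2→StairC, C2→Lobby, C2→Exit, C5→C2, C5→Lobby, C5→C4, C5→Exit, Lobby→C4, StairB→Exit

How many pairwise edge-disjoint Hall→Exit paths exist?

4

Assign every edge capacity 1; by Menger, the answer equals the max flow.
Path Hall→Exit (+1); total 1.
Path Hall→C2→Exit (+1); total 2.
Path Hall→C5→Exit (+1); total 3.
Path Hall→StairB→Exit (+1); total 4.
No residual Hall→Exit path; max flow = 4.
Certifying cut of size 4: {Hall→C2, Hall→C5, Hall→Exit, Hall→StairB}.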